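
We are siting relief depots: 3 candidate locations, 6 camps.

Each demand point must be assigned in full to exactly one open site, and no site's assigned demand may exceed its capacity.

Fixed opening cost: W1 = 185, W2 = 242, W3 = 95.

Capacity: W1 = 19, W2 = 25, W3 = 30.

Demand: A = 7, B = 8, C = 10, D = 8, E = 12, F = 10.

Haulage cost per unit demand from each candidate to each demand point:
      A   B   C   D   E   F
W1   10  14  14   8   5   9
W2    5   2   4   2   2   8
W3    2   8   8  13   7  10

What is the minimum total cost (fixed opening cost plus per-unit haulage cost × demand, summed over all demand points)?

Open {W2, W3}; cheapest assignment that respects the capacities:
  W2 (cap 25, load 25): A, C, D — cost 7×5 + 10×4 + 8×2 = 91
  W3 (cap 30, load 30): B, E, F — cost 8×8 + 12×7 + 10×10 = 248
  Shipping 339, fixed 337 → total 676.
  Any other capacity-feasible assignment to {W2, W3} ships for at least 339.
Compare {W1, W2, W3}: its best feasible assignment gives total 808.
Every other set of open sites that can feasibly serve all demand totals ≥ 808 even under its best assignment. Minimum: 676.

676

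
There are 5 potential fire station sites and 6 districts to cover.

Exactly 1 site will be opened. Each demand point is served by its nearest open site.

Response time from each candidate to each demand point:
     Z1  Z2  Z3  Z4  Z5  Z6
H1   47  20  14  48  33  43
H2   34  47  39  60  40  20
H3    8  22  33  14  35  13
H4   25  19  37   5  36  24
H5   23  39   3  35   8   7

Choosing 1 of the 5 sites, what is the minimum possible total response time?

Open {H5}.
  Z1→H5 23, Z2→H5 39, Z3→H5 3, Z4→H5 35, Z5→H5 8, Z6→H5 7  ⇒ total 115.
Compare {H3}: total 125.
Compare {H4}: total 146.
No size-1 selection does better; minimum is 115.

115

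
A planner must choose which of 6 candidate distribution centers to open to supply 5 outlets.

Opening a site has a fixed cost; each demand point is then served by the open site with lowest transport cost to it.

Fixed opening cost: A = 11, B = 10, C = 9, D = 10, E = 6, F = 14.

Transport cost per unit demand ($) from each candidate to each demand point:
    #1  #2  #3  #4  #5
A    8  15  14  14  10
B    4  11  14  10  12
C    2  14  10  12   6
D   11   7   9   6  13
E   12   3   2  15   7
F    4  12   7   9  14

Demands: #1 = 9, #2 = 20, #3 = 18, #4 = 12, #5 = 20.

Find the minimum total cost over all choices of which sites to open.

Open {C, D, E}: assign each demand point to its cheapest open site.
  #1→C 9×2=18, #2→E 20×3=60, #3→E 18×2=36, #4→D 12×6=72, #5→C 20×6=120
  transport cost 306, fixed 25 → total 331.
Compare {B, C, D, E}: transport cost 306 + fixed 35 = 341.
Compare {A, C, D, E}: transport cost 306 + fixed 36 = 342.
Compare {C, D, E, F}: transport cost 306 + fixed 39 = 345.
All other subsets cost ≥ 341. Minimum total cost: 331.

331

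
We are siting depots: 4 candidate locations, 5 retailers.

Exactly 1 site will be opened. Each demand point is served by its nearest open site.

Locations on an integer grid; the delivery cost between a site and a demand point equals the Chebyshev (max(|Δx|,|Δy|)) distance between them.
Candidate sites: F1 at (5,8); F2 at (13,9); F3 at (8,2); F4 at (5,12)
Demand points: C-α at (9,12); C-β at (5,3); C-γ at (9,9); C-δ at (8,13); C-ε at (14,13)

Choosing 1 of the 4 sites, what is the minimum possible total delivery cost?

25

Open {F2}.
  C-α→F2 4, C-β→F2 8, C-γ→F2 4, C-δ→F2 5, C-ε→F2 4  ⇒ total 25.
Compare {F1}: total 27.
Compare {F4}: total 29.
No size-1 selection does better; minimum is 25.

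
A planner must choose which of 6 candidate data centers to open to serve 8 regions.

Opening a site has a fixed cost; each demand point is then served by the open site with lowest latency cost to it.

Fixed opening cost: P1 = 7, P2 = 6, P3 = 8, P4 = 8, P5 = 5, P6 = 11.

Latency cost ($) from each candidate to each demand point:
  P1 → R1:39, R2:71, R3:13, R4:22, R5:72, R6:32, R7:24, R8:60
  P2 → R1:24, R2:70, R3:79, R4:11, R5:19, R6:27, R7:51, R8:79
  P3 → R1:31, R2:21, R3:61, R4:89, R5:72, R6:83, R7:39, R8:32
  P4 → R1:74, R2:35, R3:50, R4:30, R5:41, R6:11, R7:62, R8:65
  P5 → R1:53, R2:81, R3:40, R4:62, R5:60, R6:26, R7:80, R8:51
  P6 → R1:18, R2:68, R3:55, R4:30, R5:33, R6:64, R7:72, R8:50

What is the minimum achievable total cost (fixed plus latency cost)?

Open {P1, P2, P3, P4}: assign each demand point to its cheapest open site.
  R1→P2 24, R2→P3 21, R3→P1 13, R4→P2 11, R5→P2 19, R6→P4 11, R7→P1 24, R8→P3 32
  latency cost 155, fixed 29 → total 184.
Compare {P1, P2, P3, P4, P5}: latency cost 155 + fixed 34 = 189.
Compare {P1, P2, P3, P4, P6}: latency cost 149 + fixed 40 = 189.
Compare {P1, P2, P3}: latency cost 171 + fixed 21 = 192.
All other subsets cost ≥ 189. Minimum total cost: 184.

184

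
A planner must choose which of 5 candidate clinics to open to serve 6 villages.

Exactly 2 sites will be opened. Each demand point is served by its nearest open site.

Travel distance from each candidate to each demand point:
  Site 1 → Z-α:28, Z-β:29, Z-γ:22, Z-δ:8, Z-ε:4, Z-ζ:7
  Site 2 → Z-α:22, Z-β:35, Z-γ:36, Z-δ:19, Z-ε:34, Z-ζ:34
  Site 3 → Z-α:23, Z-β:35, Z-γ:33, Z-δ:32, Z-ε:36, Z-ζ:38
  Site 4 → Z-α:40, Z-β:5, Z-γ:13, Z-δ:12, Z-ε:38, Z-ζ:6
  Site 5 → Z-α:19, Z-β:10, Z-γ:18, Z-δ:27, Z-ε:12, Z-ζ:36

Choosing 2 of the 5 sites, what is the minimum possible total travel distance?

Open {Site 1, Site 4}.
  Z-α→Site 1 28, Z-β→Site 4 5, Z-γ→Site 4 13, Z-δ→Site 1 8, Z-ε→Site 1 4, Z-ζ→Site 4 6  ⇒ total 64.
Compare {Site 1, Site 5}: total 66.
Compare {Site 4, Site 5}: total 67.
No size-2 selection does better; minimum is 64.

64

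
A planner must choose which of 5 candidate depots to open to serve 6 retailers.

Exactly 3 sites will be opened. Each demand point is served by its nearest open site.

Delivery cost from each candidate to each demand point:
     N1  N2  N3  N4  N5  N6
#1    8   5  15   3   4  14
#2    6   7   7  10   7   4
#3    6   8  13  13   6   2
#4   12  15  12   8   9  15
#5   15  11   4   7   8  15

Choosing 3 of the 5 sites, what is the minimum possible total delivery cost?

Open {#1, #3, #5}.
  N1→#3 6, N2→#1 5, N3→#5 4, N4→#1 3, N5→#1 4, N6→#3 2  ⇒ total 24.
Compare {#1, #2, #5}: total 26.
Compare {#1, #2, #3}: total 27.
No size-3 selection does better; minimum is 24.

24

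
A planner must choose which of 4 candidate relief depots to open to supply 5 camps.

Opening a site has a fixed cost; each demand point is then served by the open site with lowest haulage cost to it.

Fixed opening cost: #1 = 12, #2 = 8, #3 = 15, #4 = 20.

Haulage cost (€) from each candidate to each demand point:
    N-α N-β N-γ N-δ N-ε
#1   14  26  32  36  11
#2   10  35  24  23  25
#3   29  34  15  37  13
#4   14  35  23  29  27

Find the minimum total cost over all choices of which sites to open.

Open {#1, #2}: assign each demand point to its cheapest open site.
  N-α→#2 10, N-β→#1 26, N-γ→#2 24, N-δ→#2 23, N-ε→#1 11
  haulage cost 94, fixed 20 → total 114.
Compare {#2, #3}: haulage cost 95 + fixed 23 = 118.
Compare {#1, #2, #3}: haulage cost 85 + fixed 35 = 120.
Compare {#2}: haulage cost 117 + fixed 8 = 125.
All other subsets cost ≥ 118. Minimum total cost: 114.

114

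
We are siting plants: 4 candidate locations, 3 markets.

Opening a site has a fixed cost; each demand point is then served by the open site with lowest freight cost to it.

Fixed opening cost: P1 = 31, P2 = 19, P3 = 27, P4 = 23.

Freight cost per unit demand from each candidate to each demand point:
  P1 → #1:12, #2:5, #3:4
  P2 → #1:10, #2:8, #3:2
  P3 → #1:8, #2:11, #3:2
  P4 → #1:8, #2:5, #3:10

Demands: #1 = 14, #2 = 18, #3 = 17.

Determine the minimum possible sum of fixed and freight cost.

Open {P2, P4}: assign each demand point to its cheapest open site.
  #1→P4 14×8=112, #2→P4 18×5=90, #3→P2 17×2=34
  freight cost 236, fixed 42 → total 278.
Compare {P3, P4}: freight cost 236 + fixed 50 = 286.
Compare {P1, P3}: freight cost 236 + fixed 58 = 294.
Compare {P2, P3, P4}: freight cost 236 + fixed 69 = 305.
All other subsets cost ≥ 286. Minimum total cost: 278.

278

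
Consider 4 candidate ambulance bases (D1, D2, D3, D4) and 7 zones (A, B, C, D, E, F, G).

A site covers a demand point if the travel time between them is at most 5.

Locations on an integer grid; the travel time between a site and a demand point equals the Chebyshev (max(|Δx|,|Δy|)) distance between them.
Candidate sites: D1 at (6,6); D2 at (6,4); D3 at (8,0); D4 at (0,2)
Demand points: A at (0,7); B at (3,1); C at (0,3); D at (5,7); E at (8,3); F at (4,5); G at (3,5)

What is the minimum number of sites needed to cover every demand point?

Coverage sets (demand points within 5 of each site):
  D1: {B, D, E, F, G}
  D2: {B, D, E, F, G}
  D3: {B, E, F, G}
  D4: {A, B, C, D, F, G}
No single site covers all 7 demand points.
But {D1, D4} covers everything, so the minimum is 2.

2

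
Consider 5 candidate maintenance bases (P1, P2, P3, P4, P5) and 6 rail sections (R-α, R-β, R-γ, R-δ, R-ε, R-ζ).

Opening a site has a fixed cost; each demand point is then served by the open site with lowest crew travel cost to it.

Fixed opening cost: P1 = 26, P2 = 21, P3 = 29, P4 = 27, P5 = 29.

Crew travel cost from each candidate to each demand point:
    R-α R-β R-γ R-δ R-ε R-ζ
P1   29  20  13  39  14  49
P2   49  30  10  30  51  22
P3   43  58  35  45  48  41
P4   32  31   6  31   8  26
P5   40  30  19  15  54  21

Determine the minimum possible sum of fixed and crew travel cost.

Open {P4}: assign each demand point to its cheapest open site.
  R-α→P4 32, R-β→P4 31, R-γ→P4 6, R-δ→P4 31, R-ε→P4 8, R-ζ→P4 26
  crew travel cost 134, fixed 27 → total 161.
Compare {P1, P5}: crew travel cost 112 + fixed 55 = 167.
Compare {P4, P5}: crew travel cost 112 + fixed 56 = 168.
Compare {P1, P2}: crew travel cost 125 + fixed 47 = 172.
All other subsets cost ≥ 167. Minimum total cost: 161.

161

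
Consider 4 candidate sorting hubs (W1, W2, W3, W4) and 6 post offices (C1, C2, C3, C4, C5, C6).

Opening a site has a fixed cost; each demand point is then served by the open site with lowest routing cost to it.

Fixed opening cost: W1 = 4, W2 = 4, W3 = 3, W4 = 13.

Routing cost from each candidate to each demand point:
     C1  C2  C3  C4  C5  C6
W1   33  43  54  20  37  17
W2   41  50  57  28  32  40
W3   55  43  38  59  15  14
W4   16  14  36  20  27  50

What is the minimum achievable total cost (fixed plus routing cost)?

131

Open {W3, W4}: assign each demand point to its cheapest open site.
  C1→W4 16, C2→W4 14, C3→W4 36, C4→W4 20, C5→W3 15, C6→W3 14
  routing cost 115, fixed 16 → total 131.
Compare {W1, W3, W4}: routing cost 115 + fixed 20 = 135.
Compare {W2, W3, W4}: routing cost 115 + fixed 20 = 135.
Compare {W1, W2, W3, W4}: routing cost 115 + fixed 24 = 139.
All other subsets cost ≥ 135. Minimum total cost: 131.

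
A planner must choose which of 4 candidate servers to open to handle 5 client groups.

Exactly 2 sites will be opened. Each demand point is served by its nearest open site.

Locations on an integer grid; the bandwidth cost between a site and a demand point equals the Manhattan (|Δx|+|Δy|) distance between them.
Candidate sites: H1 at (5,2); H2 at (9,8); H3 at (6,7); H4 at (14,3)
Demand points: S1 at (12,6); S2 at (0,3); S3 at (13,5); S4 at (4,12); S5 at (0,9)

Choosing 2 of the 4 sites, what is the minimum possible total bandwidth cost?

33

Open {H3, H4}.
  S1→H4 5, S2→H3 10, S3→H4 3, S4→H3 7, S5→H3 8  ⇒ total 33.
Compare {H1, H2}: total 37.
Compare {H1, H3}: total 37.
No size-2 selection does better; minimum is 33.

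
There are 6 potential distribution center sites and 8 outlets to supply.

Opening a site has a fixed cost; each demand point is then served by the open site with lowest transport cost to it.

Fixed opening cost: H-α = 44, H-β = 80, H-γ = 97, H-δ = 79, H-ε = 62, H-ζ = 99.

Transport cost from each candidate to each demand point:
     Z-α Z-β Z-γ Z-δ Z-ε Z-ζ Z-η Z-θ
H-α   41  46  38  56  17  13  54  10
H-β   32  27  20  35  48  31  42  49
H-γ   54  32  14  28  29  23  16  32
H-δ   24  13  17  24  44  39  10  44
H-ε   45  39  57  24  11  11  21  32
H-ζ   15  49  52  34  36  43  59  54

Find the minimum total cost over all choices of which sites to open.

251

Open {H-α, H-δ}: assign each demand point to its cheapest open site.
  Z-α→H-δ 24, Z-β→H-δ 13, Z-γ→H-δ 17, Z-δ→H-δ 24, Z-ε→H-α 17, Z-ζ→H-α 13, Z-η→H-δ 10, Z-θ→H-α 10
  transport cost 128, fixed 123 → total 251.
Compare {H-δ, H-ε}: transport cost 142 + fixed 141 = 283.
Compare {H-δ}: transport cost 215 + fixed 79 = 294.
Compare {H-α, H-ε}: transport cost 195 + fixed 106 = 301.
All other subsets cost ≥ 283. Minimum total cost: 251.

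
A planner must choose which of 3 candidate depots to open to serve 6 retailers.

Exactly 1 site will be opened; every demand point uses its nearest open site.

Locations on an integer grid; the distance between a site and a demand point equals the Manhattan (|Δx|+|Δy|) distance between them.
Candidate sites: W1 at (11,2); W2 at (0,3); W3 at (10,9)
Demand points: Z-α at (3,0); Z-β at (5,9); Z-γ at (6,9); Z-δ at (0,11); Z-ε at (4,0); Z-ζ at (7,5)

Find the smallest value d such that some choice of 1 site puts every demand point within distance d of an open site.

12

Open {W2}.
  Farthest demand point is Z-γ at distance 12 (to W2); all others are ≤ 12.
With {W3} the worst case is 16.
With {W1} the worst case is 20.
No size-1 selection achieves below 12.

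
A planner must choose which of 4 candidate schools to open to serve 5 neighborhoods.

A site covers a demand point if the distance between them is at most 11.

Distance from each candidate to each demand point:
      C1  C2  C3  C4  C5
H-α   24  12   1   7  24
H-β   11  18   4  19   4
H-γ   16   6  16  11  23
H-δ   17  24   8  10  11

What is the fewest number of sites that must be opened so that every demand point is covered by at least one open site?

2

Coverage sets (demand points within 11 of each site):
  H-α: {C3, C4}
  H-β: {C1, C3, C5}
  H-γ: {C2, C4}
  H-δ: {C3, C4, C5}
No single site covers all 5 demand points.
But {H-β, H-γ} covers everything, so the minimum is 2.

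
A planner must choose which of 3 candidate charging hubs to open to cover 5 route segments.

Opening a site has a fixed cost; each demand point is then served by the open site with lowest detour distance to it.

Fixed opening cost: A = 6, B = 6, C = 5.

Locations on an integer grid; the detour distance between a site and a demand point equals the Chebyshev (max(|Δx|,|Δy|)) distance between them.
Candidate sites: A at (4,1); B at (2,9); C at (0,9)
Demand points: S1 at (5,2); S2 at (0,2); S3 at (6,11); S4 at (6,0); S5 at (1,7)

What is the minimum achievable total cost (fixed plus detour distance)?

Open {A, B}: assign each demand point to its cheapest open site.
  S1→A 1, S2→A 4, S3→B 4, S4→A 2, S5→B 2
  detour distance 13, fixed 12 → total 25.
Compare {A, C}: detour distance 15 + fixed 11 = 26.
Compare {A}: detour distance 23 + fixed 6 = 29.
Compare {A, B, C}: detour distance 13 + fixed 17 = 30.
All other subsets cost ≥ 26. Minimum total cost: 25.

25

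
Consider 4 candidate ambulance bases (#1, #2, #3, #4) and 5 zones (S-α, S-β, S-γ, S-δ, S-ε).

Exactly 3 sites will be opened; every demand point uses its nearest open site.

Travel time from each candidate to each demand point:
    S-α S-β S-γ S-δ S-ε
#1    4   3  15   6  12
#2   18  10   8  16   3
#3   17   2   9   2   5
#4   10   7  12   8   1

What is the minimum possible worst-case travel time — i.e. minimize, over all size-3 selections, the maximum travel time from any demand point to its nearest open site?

Open {#1, #2, #3}.
  Farthest demand point is S-γ at travel time 8 (to #2); all others are ≤ 8.
With {#1, #2, #4} the worst case is 8.
With {#1, #3, #4} the worst case is 9.
No size-3 selection achieves below 8.

8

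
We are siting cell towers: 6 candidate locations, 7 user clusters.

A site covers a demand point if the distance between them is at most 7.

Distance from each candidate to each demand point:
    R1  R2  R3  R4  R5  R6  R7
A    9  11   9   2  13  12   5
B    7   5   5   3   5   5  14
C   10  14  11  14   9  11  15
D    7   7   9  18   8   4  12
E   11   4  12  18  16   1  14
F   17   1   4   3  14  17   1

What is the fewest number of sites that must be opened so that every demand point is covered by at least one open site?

2

Coverage sets (demand points within 7 of each site):
  A: {R4, R7}
  B: {R1, R2, R3, R4, R5, R6}
  C: {}
  D: {R1, R2, R6}
  E: {R2, R6}
  F: {R2, R3, R4, R7}
No single site covers all 7 demand points.
But {A, B} covers everything, so the minimum is 2.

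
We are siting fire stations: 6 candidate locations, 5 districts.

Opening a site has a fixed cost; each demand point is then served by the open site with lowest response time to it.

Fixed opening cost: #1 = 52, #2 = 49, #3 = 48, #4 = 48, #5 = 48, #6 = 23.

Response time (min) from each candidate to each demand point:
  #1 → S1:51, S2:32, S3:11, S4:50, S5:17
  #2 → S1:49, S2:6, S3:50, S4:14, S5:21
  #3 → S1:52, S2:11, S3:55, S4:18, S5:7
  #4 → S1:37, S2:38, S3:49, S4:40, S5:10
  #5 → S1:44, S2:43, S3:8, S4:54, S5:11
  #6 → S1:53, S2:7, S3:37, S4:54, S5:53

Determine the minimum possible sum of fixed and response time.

Open {#2, #5}: assign each demand point to its cheapest open site.
  S1→#5 44, S2→#2 6, S3→#5 8, S4→#2 14, S5→#5 11
  response time 83, fixed 97 → total 180.
Compare {#3, #5}: response time 88 + fixed 96 = 184.
Compare {#2}: response time 140 + fixed 49 = 189.
Compare {#3}: response time 143 + fixed 48 = 191.
All other subsets cost ≥ 184. Minimum total cost: 180.

180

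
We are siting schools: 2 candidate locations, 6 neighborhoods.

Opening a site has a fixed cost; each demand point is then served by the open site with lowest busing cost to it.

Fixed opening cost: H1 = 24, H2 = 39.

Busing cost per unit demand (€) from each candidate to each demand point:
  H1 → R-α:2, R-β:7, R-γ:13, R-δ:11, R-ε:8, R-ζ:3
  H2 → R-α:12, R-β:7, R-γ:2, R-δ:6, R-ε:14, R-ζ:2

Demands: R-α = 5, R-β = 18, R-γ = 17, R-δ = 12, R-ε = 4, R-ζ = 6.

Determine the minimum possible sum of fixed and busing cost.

349

Open {H1, H2}: assign each demand point to its cheapest open site.
  R-α→H1 5×2=10, R-β→H1 18×7=126, R-γ→H2 17×2=34, R-δ→H2 12×6=72, R-ε→H1 4×8=32, R-ζ→H2 6×2=12
  busing cost 286, fixed 63 → total 349.
Compare {H2}: busing cost 360 + fixed 39 = 399.
Compare {H1}: busing cost 539 + fixed 24 = 563.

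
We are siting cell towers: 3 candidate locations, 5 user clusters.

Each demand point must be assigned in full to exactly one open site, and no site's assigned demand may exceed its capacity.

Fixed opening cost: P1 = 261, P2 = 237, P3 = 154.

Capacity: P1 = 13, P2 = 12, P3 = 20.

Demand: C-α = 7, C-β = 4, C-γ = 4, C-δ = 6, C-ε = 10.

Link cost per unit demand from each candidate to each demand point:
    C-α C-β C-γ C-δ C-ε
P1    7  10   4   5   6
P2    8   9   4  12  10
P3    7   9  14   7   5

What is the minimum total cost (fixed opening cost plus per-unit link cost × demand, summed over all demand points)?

Open {P2, P3}; cheapest assignment that respects the capacities:
  P2 (cap 12, load 11): C-α, C-γ — cost 7×8 + 4×4 = 72
  P3 (cap 20, load 20): C-β, C-δ, C-ε — cost 4×9 + 6×7 + 10×5 = 128
  Shipping 200, fixed 391 → total 591.
  Any other capacity-feasible assignment to {P2, P3} ships for at least 200.
Compare {P1, P3}: its best feasible assignment gives total 608.
Compare {P1, P2, P3}: its best feasible assignment gives total 833.
Every other set of open sites that can feasibly serve all demand totals ≥ 608 even under its best assignment. Minimum: 591.

591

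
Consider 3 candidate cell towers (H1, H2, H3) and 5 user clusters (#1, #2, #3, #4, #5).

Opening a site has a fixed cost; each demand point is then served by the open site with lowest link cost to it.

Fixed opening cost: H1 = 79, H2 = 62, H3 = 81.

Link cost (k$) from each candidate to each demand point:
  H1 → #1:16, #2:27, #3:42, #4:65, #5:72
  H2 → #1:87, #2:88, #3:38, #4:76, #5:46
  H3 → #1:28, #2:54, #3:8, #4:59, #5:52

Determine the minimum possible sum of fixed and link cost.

282

Open {H3}: assign each demand point to its cheapest open site.
  #1→H3 28, #2→H3 54, #3→H3 8, #4→H3 59, #5→H3 52
  link cost 201, fixed 81 → total 282.
Compare {H1}: link cost 222 + fixed 79 = 301.
Compare {H1, H3}: link cost 162 + fixed 160 = 322.
Compare {H1, H2}: link cost 192 + fixed 141 = 333.
All other subsets cost ≥ 301. Minimum total cost: 282.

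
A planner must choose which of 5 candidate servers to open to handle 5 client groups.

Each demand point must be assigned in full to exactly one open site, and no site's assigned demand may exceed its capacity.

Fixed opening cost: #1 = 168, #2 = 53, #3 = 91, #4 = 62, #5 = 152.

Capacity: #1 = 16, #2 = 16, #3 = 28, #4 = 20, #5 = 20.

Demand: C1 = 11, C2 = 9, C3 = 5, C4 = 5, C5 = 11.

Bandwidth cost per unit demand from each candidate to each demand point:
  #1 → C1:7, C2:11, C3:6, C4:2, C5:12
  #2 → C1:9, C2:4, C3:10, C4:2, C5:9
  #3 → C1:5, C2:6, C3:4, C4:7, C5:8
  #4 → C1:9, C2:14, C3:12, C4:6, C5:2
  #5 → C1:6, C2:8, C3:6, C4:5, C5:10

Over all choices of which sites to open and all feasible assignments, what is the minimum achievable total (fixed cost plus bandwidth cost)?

Open {#3, #4}; cheapest assignment that respects the capacities:
  #3 (cap 28, load 25): C1, C2, C3 — cost 11×5 + 9×6 + 5×4 = 129
  #4 (cap 20, load 16): C4, C5 — cost 5×6 + 11×2 = 52
  Shipping 181, fixed 153 → total 334.
  Any other capacity-feasible assignment to {#3, #4} ships for at least 181.
Compare {#2, #3, #4}: its best feasible assignment gives total 349.
Compare {#2, #3}: its best feasible assignment gives total 353.
Every other set of open sites that can feasibly serve all demand totals ≥ 349 even under its best assignment. Minimum: 334.

334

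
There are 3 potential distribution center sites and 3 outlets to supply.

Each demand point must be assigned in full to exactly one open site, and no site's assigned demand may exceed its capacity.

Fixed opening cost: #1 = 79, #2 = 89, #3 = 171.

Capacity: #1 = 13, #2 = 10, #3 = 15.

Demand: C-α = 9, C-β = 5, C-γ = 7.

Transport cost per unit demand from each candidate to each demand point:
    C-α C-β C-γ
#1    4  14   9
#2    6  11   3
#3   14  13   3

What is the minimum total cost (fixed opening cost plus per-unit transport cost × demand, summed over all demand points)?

355

Open {#1, #2}; cheapest assignment that respects the capacities:
  #1 (cap 13, load 12): C-β, C-γ — cost 5×14 + 7×9 = 133
  #2 (cap 10, load 9): C-α — cost 9×6 = 54
  Shipping 187, fixed 168 → total 355.
  Any other capacity-feasible assignment to {#1, #2} ships for at least 187.
Compare {#1, #3}: its best feasible assignment gives total 372.
Compare {#2, #3}: its best feasible assignment gives total 400.
Every other set of open sites that can feasibly serve all demand totals ≥ 372 even under its best assignment. Minimum: 355.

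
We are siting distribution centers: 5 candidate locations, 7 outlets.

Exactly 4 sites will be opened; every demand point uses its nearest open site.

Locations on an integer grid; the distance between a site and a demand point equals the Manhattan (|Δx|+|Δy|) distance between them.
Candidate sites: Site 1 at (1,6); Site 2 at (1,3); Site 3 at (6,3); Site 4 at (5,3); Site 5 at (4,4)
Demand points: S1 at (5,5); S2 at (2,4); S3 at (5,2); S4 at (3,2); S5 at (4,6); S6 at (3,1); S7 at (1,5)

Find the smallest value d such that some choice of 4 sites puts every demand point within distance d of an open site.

4

Open {Site 1, Site 2, Site 3, Site 4}.
  Farthest demand point is S6 at distance 4 (to Site 2); all others are ≤ 4.
With {Site 1, Site 2, Site 3, Site 5} the worst case is 4.
With {Site 1, Site 2, Site 4, Site 5} the worst case is 4.
No size-4 selection achieves below 4.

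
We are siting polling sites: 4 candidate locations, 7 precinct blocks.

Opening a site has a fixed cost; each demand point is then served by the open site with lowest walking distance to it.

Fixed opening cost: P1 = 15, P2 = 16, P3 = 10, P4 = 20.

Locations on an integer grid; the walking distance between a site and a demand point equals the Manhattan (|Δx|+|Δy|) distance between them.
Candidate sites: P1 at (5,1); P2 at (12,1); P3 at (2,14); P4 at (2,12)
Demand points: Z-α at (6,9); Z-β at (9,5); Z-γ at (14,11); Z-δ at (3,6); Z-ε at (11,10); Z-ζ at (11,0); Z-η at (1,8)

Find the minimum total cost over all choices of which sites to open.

Open {P2, P3}: assign each demand point to its cheapest open site.
  Z-α→P3 9, Z-β→P2 7, Z-γ→P2 12, Z-δ→P3 9, Z-ε→P2 10, Z-ζ→P2 2, Z-η→P3 7
  walking distance 56, fixed 26 → total 82.
Compare {P2, P4}: walking distance 50 + fixed 36 = 86.
Compare {P1, P2}: walking distance 58 + fixed 31 = 89.
Compare {P1}: walking distance 76 + fixed 15 = 91.
All other subsets cost ≥ 86. Minimum total cost: 82.

82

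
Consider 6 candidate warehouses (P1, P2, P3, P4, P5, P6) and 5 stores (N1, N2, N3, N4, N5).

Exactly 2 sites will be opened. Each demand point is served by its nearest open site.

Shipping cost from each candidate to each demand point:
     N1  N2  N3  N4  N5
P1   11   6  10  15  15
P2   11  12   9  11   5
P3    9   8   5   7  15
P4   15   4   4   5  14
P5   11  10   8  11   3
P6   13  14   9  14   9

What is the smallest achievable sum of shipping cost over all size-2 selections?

27

Open {P4, P5}.
  N1→P5 11, N2→P4 4, N3→P4 4, N4→P4 5, N5→P5 3  ⇒ total 27.
Compare {P2, P4}: total 29.
Compare {P3, P5}: total 32.
No size-2 selection does better; minimum is 27.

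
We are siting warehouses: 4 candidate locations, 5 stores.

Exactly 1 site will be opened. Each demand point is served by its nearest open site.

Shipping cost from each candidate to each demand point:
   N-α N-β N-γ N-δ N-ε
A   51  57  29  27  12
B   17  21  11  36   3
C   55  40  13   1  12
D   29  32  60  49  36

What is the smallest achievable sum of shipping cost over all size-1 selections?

88

Open {B}.
  N-α→B 17, N-β→B 21, N-γ→B 11, N-δ→B 36, N-ε→B 3  ⇒ total 88.
Compare {C}: total 121.
Compare {A}: total 176.
No size-1 selection does better; minimum is 88.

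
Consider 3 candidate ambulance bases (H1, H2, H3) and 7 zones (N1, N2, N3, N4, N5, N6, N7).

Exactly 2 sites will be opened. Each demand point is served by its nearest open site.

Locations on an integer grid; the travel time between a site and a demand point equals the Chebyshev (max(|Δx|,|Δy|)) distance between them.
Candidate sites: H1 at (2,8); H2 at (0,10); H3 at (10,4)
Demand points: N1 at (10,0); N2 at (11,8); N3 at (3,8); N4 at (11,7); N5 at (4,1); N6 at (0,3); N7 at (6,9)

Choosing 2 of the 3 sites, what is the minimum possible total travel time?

Open {H1, H3}.
  N1→H3 4, N2→H3 4, N3→H1 1, N4→H3 3, N5→H3 6, N6→H1 5, N7→H1 4  ⇒ total 27.
Compare {H2, H3}: total 32.
Compare {H1, H2}: total 43.

27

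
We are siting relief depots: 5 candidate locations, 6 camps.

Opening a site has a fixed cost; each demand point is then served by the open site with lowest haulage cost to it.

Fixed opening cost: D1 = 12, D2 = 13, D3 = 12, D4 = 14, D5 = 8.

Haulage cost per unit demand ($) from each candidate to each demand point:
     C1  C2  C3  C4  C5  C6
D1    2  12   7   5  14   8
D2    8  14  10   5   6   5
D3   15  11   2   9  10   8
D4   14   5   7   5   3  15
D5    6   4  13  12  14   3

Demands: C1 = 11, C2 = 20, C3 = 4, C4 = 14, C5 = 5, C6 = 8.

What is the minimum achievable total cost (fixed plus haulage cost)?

Open {D1, D3, D4, D5}: assign each demand point to its cheapest open site.
  C1→D1 11×2=22, C2→D5 20×4=80, C3→D3 4×2=8, C4→D1 14×5=70, C5→D4 5×3=15, C6→D5 8×3=24
  haulage cost 219, fixed 46 → total 265.
Compare {D1, D4, D5}: haulage cost 239 + fixed 34 = 273.
Compare {D1, D2, D3, D4, D5}: haulage cost 219 + fixed 59 = 278.
Compare {D1, D2, D3, D5}: haulage cost 234 + fixed 45 = 279.
All other subsets cost ≥ 273. Minimum total cost: 265.

265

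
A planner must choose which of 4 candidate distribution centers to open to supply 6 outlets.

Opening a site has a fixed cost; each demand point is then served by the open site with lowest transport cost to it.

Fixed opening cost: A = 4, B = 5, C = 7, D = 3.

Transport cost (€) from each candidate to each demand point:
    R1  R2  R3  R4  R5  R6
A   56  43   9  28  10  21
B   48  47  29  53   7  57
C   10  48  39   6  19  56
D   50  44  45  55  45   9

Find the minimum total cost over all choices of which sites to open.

Open {A, C, D}: assign each demand point to its cheapest open site.
  R1→C 10, R2→A 43, R3→A 9, R4→C 6, R5→A 10, R6→D 9
  transport cost 87, fixed 14 → total 101.
Compare {A, B, C, D}: transport cost 84 + fixed 19 = 103.
Compare {A, C}: transport cost 99 + fixed 11 = 110.
Compare {A, B, C}: transport cost 96 + fixed 16 = 112.
All other subsets cost ≥ 103. Minimum total cost: 101.

101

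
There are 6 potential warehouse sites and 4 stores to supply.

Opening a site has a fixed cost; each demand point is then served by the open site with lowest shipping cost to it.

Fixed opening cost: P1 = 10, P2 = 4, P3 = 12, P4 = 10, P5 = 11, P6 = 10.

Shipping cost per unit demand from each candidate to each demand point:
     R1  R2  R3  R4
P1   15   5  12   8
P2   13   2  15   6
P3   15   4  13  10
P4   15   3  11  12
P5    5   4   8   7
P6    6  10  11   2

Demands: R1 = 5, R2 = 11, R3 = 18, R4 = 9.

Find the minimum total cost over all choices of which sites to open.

Open {P2, P5, P6}: assign each demand point to its cheapest open site.
  R1→P5 5×5=25, R2→P2 11×2=22, R3→P5 18×8=144, R4→P6 9×2=18
  shipping cost 209, fixed 25 → total 234.
Compare {P1, P2, P5, P6}: shipping cost 209 + fixed 35 = 244.
Compare {P2, P4, P5, P6}: shipping cost 209 + fixed 35 = 244.
Compare {P2, P3, P5, P6}: shipping cost 209 + fixed 37 = 246.
All other subsets cost ≥ 244. Minimum total cost: 234.

234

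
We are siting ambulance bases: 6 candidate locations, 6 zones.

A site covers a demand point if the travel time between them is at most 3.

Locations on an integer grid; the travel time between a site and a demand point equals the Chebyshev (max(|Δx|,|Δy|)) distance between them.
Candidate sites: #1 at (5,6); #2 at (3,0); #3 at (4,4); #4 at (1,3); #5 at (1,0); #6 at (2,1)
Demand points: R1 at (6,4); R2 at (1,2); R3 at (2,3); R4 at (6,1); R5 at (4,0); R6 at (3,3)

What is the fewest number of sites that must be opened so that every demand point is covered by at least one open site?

Coverage sets (demand points within 3 of each site):
  #1: {R1, R3, R6}
  #2: {R2, R3, R4, R5, R6}
  #3: {R1, R2, R3, R4, R6}
  #4: {R2, R3, R5, R6}
  #5: {R2, R3, R5, R6}
  #6: {R2, R3, R5, R6}
No single site covers all 6 demand points.
But {#1, #2} covers everything, so the minimum is 2.

2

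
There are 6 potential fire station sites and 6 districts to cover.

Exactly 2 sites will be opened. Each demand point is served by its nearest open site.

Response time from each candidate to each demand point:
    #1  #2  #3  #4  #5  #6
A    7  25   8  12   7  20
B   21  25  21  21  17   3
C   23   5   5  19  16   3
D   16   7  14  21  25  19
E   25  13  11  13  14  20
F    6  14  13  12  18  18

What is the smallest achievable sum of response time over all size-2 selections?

39

Open {A, C}.
  #1→A 7, #2→C 5, #3→C 5, #4→A 12, #5→A 7, #6→C 3  ⇒ total 39.
Compare {C, F}: total 47.
Compare {A, D}: total 60.
No size-2 selection does better; minimum is 39.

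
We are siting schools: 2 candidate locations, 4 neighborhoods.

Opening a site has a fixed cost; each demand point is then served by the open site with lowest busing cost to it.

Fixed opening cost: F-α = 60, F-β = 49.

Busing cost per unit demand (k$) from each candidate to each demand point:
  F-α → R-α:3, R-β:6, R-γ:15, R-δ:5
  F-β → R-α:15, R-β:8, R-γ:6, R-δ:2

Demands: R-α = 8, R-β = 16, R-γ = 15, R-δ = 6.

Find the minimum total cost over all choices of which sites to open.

331

Open {F-α, F-β}: assign each demand point to its cheapest open site.
  R-α→F-α 8×3=24, R-β→F-α 16×6=96, R-γ→F-β 15×6=90, R-δ→F-β 6×2=12
  busing cost 222, fixed 109 → total 331.
Compare {F-β}: busing cost 350 + fixed 49 = 399.
Compare {F-α}: busing cost 375 + fixed 60 = 435.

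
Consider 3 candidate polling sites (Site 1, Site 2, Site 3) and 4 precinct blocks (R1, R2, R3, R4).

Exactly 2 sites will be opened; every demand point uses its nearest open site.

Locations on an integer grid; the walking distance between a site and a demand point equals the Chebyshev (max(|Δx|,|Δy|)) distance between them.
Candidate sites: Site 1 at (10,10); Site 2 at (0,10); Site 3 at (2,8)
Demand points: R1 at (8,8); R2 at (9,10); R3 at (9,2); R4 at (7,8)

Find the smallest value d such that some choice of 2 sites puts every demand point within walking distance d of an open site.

7

Open {Site 1, Site 3}.
  Farthest demand point is R3 at walking distance 7 (to Site 3); all others are ≤ 7.
With {Site 2, Site 3} the worst case is 7.
With {Site 1, Site 2} the worst case is 8.
No size-2 selection achieves below 7.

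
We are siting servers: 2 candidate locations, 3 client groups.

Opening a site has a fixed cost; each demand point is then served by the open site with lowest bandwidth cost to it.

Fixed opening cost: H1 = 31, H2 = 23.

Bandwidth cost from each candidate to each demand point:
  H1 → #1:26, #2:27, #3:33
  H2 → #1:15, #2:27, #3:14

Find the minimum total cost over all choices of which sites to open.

79

Open {H2}: assign each demand point to its cheapest open site.
  #1→H2 15, #2→H2 27, #3→H2 14
  bandwidth cost 56, fixed 23 → total 79.
Compare {H1, H2}: bandwidth cost 56 + fixed 54 = 110.
Compare {H1}: bandwidth cost 86 + fixed 31 = 117.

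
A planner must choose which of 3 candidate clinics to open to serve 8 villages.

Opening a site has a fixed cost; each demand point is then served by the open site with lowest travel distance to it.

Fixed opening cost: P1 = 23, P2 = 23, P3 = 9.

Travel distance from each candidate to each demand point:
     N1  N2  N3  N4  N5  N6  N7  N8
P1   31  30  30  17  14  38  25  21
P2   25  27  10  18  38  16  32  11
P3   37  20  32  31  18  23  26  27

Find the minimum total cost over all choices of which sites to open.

176

Open {P2, P3}: assign each demand point to its cheapest open site.
  N1→P2 25, N2→P3 20, N3→P2 10, N4→P2 18, N5→P3 18, N6→P2 16, N7→P3 26, N8→P2 11
  travel distance 144, fixed 32 → total 176.
Compare {P1, P2}: travel distance 145 + fixed 46 = 191.
Compare {P1, P2, P3}: travel distance 138 + fixed 55 = 193.
Compare {P2}: travel distance 177 + fixed 23 = 200.
All other subsets cost ≥ 191. Minimum total cost: 176.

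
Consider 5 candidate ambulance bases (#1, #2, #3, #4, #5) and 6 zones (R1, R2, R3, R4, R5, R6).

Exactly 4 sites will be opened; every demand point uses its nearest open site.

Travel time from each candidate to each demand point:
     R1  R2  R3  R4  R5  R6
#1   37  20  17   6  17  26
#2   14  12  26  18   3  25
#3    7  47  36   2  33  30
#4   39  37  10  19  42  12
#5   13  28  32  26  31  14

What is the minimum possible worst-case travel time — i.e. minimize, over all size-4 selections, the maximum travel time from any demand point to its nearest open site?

Open {#1, #2, #3, #4}.
  Farthest demand point is R2 at travel time 12 (to #2); all others are ≤ 12.
With {#2, #3, #4, #5} the worst case is 12.
With {#1, #2, #4, #5} the worst case is 13.
No size-4 selection achieves below 12.

12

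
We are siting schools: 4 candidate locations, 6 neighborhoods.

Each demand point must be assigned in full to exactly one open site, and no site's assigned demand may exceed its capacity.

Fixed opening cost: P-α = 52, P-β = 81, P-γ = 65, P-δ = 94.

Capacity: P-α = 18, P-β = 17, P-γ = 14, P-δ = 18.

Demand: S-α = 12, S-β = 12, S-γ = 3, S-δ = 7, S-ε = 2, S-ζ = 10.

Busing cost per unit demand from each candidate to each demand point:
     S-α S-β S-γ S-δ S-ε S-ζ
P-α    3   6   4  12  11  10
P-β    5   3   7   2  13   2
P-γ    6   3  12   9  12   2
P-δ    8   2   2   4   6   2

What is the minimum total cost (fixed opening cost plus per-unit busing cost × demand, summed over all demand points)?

338

Open {P-α, P-β, P-γ}; cheapest assignment that respects the capacities:
  P-α (cap 18, load 17): S-α, S-γ, S-ε — cost 12×3 + 3×4 + 2×11 = 70
  P-β (cap 17, load 17): S-δ, S-ζ — cost 7×2 + 10×2 = 34
  P-γ (cap 14, load 12): S-β — cost 12×3 = 36
  Shipping 140, fixed 198 → total 338.
  Any other capacity-feasible assignment to {P-α, P-β, P-γ} ships for at least 140.
Compare {P-α, P-β, P-δ}: its best feasible assignment gives total 339.
Compare {P-α, P-γ, P-δ}: its best feasible assignment gives total 365.
Every other set of open sites that can feasibly serve all demand totals ≥ 339 even under its best assignment. Minimum: 338.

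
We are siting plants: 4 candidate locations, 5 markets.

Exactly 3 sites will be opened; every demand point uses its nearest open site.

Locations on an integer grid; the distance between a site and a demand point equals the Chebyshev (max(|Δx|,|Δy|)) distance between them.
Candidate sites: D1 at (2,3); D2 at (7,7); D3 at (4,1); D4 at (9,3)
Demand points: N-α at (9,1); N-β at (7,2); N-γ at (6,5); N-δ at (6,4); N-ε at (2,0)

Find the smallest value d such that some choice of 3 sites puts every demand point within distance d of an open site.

Open {D1, D2, D4}.
  Farthest demand point is N-δ at distance 3 (to D2); all others are ≤ 3.
With {D1, D3, D4} the worst case is 3.
With {D2, D3, D4} the worst case is 3.
No size-3 selection achieves below 3.

3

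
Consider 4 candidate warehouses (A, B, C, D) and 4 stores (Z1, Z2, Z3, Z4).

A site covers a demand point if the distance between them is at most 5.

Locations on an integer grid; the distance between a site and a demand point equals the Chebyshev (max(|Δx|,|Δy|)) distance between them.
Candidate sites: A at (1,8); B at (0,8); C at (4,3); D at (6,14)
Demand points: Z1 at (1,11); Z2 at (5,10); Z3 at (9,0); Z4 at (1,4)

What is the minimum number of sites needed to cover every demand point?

2

Coverage sets (demand points within 5 of each site):
  A: {Z1, Z2, Z4}
  B: {Z1, Z2, Z4}
  C: {Z3, Z4}
  D: {Z1, Z2}
No single site covers all 4 demand points.
But {A, C} covers everything, so the minimum is 2.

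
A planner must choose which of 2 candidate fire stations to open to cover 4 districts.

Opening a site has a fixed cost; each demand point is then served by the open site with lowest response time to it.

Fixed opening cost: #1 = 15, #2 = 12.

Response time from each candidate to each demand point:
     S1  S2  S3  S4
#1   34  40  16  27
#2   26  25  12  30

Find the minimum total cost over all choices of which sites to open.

Open {#2}: assign each demand point to its cheapest open site.
  S1→#2 26, S2→#2 25, S3→#2 12, S4→#2 30
  response time 93, fixed 12 → total 105.
Compare {#1, #2}: response time 90 + fixed 27 = 117.
Compare {#1}: response time 117 + fixed 15 = 132.

105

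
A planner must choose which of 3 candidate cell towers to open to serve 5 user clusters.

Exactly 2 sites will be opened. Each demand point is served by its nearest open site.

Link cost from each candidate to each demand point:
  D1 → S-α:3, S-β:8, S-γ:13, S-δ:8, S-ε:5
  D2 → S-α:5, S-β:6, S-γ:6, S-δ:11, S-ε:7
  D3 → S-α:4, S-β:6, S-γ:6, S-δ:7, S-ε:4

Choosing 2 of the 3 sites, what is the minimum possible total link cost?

26

Open {D1, D3}.
  S-α→D1 3, S-β→D3 6, S-γ→D3 6, S-δ→D3 7, S-ε→D3 4  ⇒ total 26.
Compare {D2, D3}: total 27.
Compare {D1, D2}: total 28.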